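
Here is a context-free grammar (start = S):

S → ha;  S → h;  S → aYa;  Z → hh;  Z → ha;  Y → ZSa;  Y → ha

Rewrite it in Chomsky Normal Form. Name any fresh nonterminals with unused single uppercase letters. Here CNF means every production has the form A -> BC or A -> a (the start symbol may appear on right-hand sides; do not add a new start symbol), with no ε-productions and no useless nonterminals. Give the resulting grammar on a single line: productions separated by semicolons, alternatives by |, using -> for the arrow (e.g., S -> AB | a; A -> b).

S -> h | AC | BA; A -> a; B -> h; C -> YA; D -> SA; Y -> BA | ZD; Z -> BA | BB

No ε-productions.
No unit productions to eliminate.
TERM: introduce A -> a, B -> h and substitute in every rule of length ≥2.
BIN: S -> AYA becomes S -> AC, C -> YA; Y -> ZSA becomes Y -> ZD, D -> SA.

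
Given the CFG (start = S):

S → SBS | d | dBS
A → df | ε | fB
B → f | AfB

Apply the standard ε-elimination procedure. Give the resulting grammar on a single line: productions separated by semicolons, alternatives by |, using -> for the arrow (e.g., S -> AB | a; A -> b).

S -> d | SBS | dBS; A -> df | fB; B -> f | fB | AfB

Nullable set: {A}.
Drop A -> ε.
B -> AfB: A nullable, giving AfB | fB.
Unchanged (no nullable symbols): S -> SBS; S -> d; S -> dBS; A -> df; A -> fB; B -> f.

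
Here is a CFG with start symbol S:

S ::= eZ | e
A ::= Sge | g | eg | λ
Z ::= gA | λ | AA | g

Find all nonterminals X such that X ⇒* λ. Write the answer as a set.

{A, Z}

Directly nullable (have an ε-rule): {A, Z}.
Not nullable: S — each has a terminal in every rule's right-hand side or depends on a non-nullable symbol.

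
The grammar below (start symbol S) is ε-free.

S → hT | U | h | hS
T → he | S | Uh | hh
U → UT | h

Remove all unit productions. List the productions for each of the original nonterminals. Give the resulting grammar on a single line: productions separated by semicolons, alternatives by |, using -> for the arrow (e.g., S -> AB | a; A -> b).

Unit productions: S->U, T->S.
Unit pairs (A ⇒* B via units): (S,U), (T,S), (T,U).
S: inherits non-unit rules of {S, U} → UT | h | hS | hT.
T: inherits non-unit rules of {S, T, U} → UT | Uh | h | hS | hT | he | hh.
U: inherits non-unit rules of {U} → UT | h.

S -> h | UT | hS | hT; T -> h | UT | Uh | hS | hT | he | hh; U -> h | UT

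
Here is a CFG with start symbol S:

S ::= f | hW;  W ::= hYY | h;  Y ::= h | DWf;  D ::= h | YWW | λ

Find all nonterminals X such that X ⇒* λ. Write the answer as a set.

Directly nullable (have an ε-rule): {D}.
Not nullable: S, W, Y — each has a terminal in every rule's right-hand side or depends on a non-nullable symbol.

{D}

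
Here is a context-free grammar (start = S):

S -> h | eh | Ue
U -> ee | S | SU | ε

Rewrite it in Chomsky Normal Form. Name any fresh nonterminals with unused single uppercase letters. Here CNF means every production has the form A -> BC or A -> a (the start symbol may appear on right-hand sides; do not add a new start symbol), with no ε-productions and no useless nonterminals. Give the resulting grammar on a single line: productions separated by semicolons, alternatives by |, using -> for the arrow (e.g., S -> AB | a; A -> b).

Nullable: {U}; after ε-elimination: S -> e | h | Ue | eh; U -> S | SU | ee.
After unit-elimination: S -> e | h | Ue | eh; U -> e | h | SU | Ue | ee | eh.
TERM: introduce A -> e, B -> h and substitute in every rule of length ≥2.

S -> e | h | AB | UA; A -> e; B -> h; U -> e | h | AA | AB | SU | UA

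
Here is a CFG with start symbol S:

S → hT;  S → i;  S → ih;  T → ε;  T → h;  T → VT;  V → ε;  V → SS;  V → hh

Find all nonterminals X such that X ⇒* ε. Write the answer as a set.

Directly nullable (have an ε-rule): {T, V}.
Not nullable: S — each has a terminal in every rule's right-hand side or depends on a non-nullable symbol.

{T, V}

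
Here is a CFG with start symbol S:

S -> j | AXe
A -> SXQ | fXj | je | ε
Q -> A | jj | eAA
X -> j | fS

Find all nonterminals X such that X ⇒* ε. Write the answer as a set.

{A, Q}

Directly nullable (have an ε-rule): {A}.
Q is nullable via Q -> A (every symbol on the right is already known nullable).
Not nullable: S, X — each has a terminal in every rule's right-hand side or depends on a non-nullable symbol.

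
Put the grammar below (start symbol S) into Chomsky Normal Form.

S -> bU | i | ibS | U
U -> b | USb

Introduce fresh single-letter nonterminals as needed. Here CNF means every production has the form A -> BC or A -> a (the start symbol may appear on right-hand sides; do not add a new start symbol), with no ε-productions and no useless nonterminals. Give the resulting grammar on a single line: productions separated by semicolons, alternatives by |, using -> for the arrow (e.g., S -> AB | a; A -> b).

S -> b | i | AU | BC | UD; A -> b; B -> i; C -> AS; D -> SA; E -> SA; U -> b | UE

No ε-productions.
After unit-elimination: S -> b | i | bU | USb | ibS; U -> b | USb.
TERM: introduce A -> b, B -> i and substitute in every rule of length ≥2.
BIN: S -> BAS becomes S -> BC, C -> AS; S -> USA becomes S -> UD, D -> SA; U -> USA becomes U -> UE, E -> SA.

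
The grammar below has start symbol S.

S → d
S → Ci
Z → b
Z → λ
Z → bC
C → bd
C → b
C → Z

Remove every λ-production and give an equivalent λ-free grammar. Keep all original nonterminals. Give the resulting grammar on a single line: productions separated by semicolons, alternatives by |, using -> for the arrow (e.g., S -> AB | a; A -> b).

S -> d | i | Ci; C -> Z | b | bd; Z -> b | bC

Nullable set: {C, Z}.
S -> Ci: C nullable, giving Ci | i.
C -> Z: Z nullable, giving Z.
Drop Z -> λ.
Z -> bC: C nullable, giving b | bC.
Unchanged (no nullable symbols): S -> d; C -> b; C -> bd; Z -> b.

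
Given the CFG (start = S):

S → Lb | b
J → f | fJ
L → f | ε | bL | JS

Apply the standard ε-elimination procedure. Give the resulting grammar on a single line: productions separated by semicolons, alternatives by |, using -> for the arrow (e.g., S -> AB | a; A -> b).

Nullable set: {L}.
S -> Lb: L nullable, giving Lb | b.
Drop L -> ε.
L -> bL: L nullable, giving b | bL.
Unchanged (no nullable symbols): S -> b; J -> f; J -> fJ; L -> JS; L -> f.

S -> b | Lb; J -> f | fJ; L -> b | f | JS | bL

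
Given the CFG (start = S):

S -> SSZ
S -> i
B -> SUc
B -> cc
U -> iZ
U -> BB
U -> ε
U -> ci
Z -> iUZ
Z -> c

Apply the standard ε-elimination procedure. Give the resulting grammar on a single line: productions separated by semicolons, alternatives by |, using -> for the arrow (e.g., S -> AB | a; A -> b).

Nullable set: {U}.
B -> SUc: U nullable, giving SUc | Sc.
Drop U -> ε.
Z -> iUZ: U nullable, giving iUZ | iZ.
Unchanged (no nullable symbols): S -> SSZ; S -> i; B -> cc; U -> BB; U -> ci; U -> iZ; Z -> c.

S -> i | SSZ; B -> Sc | cc | SUc; U -> BB | ci | iZ; Z -> c | iZ | iUZ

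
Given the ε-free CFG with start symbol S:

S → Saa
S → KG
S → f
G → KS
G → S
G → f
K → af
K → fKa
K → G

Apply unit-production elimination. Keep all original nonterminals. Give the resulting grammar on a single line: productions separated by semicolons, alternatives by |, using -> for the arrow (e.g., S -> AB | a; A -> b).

Unit productions: G->S, K->G.
Unit pairs (A ⇒* B via units): (G,S), (K,G), (K,S).
S: inherits non-unit rules of {S} → KG | Saa | f.
G: inherits non-unit rules of {G, S} → KG | KS | Saa | f.
K: inherits non-unit rules of {G, K, S} → KG | KS | Saa | af | f | fKa.

S -> f | KG | Saa; G -> f | KG | KS | Saa; K -> f | KG | KS | af | Saa | fKa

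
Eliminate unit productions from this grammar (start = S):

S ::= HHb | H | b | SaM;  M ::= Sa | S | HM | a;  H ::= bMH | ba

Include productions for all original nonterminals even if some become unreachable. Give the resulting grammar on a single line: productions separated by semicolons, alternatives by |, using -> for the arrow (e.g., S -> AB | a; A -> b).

S -> b | ba | HHb | SaM | bMH; H -> ba | bMH; M -> a | b | HM | Sa | ba | HHb | SaM | bMH

Unit productions: M->S, S->H.
Unit pairs (A ⇒* B via units): (M,H), (M,S), (S,H).
S: inherits non-unit rules of {H, S} → HHb | SaM | b | bMH | ba.
H: inherits non-unit rules of {H} → bMH | ba.
M: inherits non-unit rules of {H, M, S} → HHb | HM | Sa | SaM | a | b | bMH | ba.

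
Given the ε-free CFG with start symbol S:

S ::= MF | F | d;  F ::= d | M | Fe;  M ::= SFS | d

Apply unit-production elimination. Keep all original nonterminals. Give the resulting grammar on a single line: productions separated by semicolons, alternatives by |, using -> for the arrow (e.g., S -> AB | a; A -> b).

S -> d | Fe | MF | SFS; F -> d | Fe | SFS; M -> d | SFS

Unit productions: F->M, S->F.
Unit pairs (A ⇒* B via units): (F,M), (S,F), (S,M).
S: inherits non-unit rules of {F, M, S} → Fe | MF | SFS | d.
F: inherits non-unit rules of {F, M} → Fe | SFS | d.
M: inherits non-unit rules of {M} → SFS | d.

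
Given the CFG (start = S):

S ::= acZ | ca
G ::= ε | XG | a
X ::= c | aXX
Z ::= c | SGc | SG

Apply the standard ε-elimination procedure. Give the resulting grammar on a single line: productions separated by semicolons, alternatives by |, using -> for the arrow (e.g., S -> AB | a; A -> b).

S -> ca | acZ; G -> X | a | XG; X -> c | aXX; Z -> S | c | SG | Sc | SGc

Nullable set: {G}.
Drop G -> ε.
G -> XG: G nullable, giving X | XG.
Z -> SG: G nullable, giving S | SG.
Z -> SGc: G nullable, giving SGc | Sc.
Unchanged (no nullable symbols): S -> acZ; S -> ca; G -> a; X -> aXX; X -> c; Z -> c.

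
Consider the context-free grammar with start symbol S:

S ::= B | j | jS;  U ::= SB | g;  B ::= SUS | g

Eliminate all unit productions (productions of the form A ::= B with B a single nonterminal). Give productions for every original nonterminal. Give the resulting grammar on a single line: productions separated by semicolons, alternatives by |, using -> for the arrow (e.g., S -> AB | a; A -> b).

S -> g | j | jS | SUS; B -> g | SUS; U -> g | SB

Unit productions: S->B.
Unit pairs (A ⇒* B via units): (S,B).
S: inherits non-unit rules of {B, S} → SUS | g | j | jS.
B: inherits non-unit rules of {B} → SUS | g.
U: inherits non-unit rules of {U} → SB | g.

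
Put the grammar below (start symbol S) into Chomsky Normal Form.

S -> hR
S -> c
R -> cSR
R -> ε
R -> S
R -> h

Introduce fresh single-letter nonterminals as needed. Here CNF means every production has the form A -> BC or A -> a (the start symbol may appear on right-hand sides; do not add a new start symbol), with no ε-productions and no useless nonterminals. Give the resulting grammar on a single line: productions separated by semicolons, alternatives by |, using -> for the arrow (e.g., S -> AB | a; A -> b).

S -> c | h | BR; A -> c; B -> h; C -> SR; R -> c | h | AC | AS | BR

Nullable: {R}; after ε-elimination: S -> c | h | hR; R -> S | h | cS | cSR.
After unit-elimination: S -> c | h | hR; R -> c | h | cS | hR | cSR.
TERM: introduce A -> c, B -> h and substitute in every rule of length ≥2.
BIN: R -> ASR becomes R -> AC, C -> SR.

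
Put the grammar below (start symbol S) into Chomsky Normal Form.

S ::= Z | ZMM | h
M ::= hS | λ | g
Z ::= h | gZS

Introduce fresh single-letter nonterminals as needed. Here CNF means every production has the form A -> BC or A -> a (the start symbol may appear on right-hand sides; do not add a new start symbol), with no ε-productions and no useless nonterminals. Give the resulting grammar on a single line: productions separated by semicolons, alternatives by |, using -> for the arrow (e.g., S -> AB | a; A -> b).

S -> h | BC | ZD | ZM; A -> h; B -> g; C -> ZS; D -> MM; E -> ZS; M -> g | AS; Z -> h | BE

Nullable: {M}; after ε-elimination: S -> Z | h | ZM | ZMM; M -> g | hS; Z -> h | gZS.
After unit-elimination: S -> h | ZM | ZMM | gZS; M -> g | hS; Z -> h | gZS.
TERM: introduce B -> g, A -> h and substitute in every rule of length ≥2.
BIN: S -> BZS becomes S -> BC, C -> ZS; S -> ZMM becomes S -> ZD, D -> MM; Z -> BZS becomes Z -> BE, E -> ZS.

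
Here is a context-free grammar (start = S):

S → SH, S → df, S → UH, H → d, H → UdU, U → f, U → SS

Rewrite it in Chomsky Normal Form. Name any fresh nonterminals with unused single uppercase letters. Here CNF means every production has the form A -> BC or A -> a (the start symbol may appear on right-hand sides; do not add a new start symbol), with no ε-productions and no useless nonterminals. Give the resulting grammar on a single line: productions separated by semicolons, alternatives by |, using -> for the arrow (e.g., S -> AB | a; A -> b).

S -> AB | SH | UH; A -> d; B -> f; C -> AU; H -> d | UC; U -> f | SS

No ε-productions.
No unit productions to eliminate.
TERM: introduce A -> d, B -> f and substitute in every rule of length ≥2.
BIN: H -> UAU becomes H -> UC, C -> AU.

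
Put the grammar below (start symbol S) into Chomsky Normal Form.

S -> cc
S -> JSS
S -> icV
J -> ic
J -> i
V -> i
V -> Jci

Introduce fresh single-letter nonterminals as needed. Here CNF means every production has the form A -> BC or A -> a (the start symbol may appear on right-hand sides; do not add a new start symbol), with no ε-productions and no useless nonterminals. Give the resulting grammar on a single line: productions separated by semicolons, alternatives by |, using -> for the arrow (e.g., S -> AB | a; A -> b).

S -> AC | BB | JD; A -> i; B -> c; C -> BV; D -> SS; E -> BA; J -> i | AB; V -> i | JE

No ε-productions.
No unit productions to eliminate.
TERM: introduce B -> c, A -> i and substitute in every rule of length ≥2.
BIN: S -> ABV becomes S -> AC, C -> BV; S -> JSS becomes S -> JD, D -> SS; V -> JBA becomes V -> JE, E -> BA.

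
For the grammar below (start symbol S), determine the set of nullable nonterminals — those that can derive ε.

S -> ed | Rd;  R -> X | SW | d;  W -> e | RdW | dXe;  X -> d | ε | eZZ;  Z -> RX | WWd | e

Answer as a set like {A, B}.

{R, X, Z}

Directly nullable (have an ε-rule): {X}.
R is nullable via R -> X (every symbol on the right is already known nullable).
Z is nullable via Z -> RX (every symbol on the right is already known nullable).
Not nullable: S, W — each has a terminal in every rule's right-hand side or depends on a non-nullable symbol.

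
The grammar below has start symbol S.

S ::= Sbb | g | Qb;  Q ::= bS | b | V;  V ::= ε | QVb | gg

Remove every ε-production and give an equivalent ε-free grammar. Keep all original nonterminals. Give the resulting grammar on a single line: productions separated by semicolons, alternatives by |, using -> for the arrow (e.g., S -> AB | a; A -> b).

S -> b | g | Qb | Sbb; Q -> V | b | bS; V -> b | Qb | Vb | gg | QVb

Nullable set: {Q, V}.
S -> Qb: Q nullable, giving Qb | b.
Q -> V: V nullable, giving V.
Drop V -> ε.
V -> QVb: Q, V nullable, giving QVb | Qb | Vb | b.
Unchanged (no nullable symbols): S -> Sbb; S -> g; Q -> b; Q -> bS; V -> gg.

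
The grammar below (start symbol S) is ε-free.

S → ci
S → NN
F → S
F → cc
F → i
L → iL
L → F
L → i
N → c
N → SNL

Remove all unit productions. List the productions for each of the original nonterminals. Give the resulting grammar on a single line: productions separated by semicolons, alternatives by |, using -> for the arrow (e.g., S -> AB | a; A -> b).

Unit productions: F->S, L->F.
Unit pairs (A ⇒* B via units): (F,S), (L,F), (L,S).
S: inherits non-unit rules of {S} → NN | ci.
F: inherits non-unit rules of {F, S} → NN | cc | ci | i.
L: inherits non-unit rules of {F, L, S} → NN | cc | ci | i | iL.
N: inherits non-unit rules of {N} → SNL | c.

S -> NN | ci; F -> i | NN | cc | ci; L -> i | NN | cc | ci | iL; N -> c | SNL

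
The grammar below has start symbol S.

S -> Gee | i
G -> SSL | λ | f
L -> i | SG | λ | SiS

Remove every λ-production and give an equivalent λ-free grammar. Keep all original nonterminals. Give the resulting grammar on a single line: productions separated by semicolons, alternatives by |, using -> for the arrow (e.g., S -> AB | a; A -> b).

S -> i | ee | Gee; G -> f | SS | SSL; L -> S | i | SG | SiS

Nullable set: {G, L}.
S -> Gee: G nullable, giving Gee | ee.
Drop G -> λ.
G -> SSL: L nullable, giving SS | SSL.
Drop L -> λ.
L -> SG: G nullable, giving S | SG.
Unchanged (no nullable symbols): S -> i; G -> f; L -> SiS; L -> i.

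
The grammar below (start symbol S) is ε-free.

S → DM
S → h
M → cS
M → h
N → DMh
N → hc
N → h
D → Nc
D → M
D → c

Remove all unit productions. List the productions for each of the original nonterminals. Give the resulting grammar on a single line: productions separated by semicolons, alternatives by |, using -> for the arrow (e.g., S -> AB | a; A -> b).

Unit productions: D->M.
Unit pairs (A ⇒* B via units): (D,M).
S: inherits non-unit rules of {S} → DM | h.
D: inherits non-unit rules of {D, M} → Nc | c | cS | h.
M: inherits non-unit rules of {M} → cS | h.
N: inherits non-unit rules of {N} → DMh | h | hc.

S -> h | DM; D -> c | h | Nc | cS; M -> h | cS; N -> h | hc | DMh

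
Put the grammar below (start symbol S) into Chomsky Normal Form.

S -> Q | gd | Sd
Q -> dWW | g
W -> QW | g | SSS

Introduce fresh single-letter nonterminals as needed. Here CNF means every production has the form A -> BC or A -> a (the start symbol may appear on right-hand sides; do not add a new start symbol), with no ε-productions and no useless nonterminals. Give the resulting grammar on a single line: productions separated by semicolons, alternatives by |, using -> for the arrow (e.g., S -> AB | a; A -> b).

S -> g | AD | BA | SA; A -> d; B -> g; C -> WW; D -> WW; E -> SS; Q -> g | AC; W -> g | QW | SE

No ε-productions.
After unit-elimination: S -> g | Sd | gd | dWW; Q -> g | dWW; W -> g | QW | SSS.
TERM: introduce A -> d, B -> g and substitute in every rule of length ≥2.
BIN: Q -> AWW becomes Q -> AC, C -> WW; S -> AWW becomes S -> AD, D -> WW; W -> SSS becomes W -> SE, E -> SS.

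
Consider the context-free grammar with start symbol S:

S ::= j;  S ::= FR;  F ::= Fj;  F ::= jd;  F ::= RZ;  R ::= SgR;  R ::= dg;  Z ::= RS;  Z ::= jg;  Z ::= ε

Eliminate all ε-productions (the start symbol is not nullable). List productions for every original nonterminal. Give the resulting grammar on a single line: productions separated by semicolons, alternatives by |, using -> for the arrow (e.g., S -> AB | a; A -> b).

Nullable set: {Z}.
F -> RZ: Z nullable, giving R | RZ.
Drop Z -> ε.
Unchanged (no nullable symbols): S -> FR; S -> j; F -> Fj; F -> jd; R -> SgR; R -> dg; Z -> RS; Z -> jg.

S -> j | FR; F -> R | Fj | RZ | jd; R -> dg | SgR; Z -> RS | jg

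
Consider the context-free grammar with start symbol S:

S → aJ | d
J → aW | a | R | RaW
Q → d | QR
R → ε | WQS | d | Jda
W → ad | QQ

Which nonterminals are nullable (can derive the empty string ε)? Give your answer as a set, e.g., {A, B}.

Directly nullable (have an ε-rule): {R}.
J is nullable via J -> R (every symbol on the right is already known nullable).
Not nullable: Q, S, W — each has a terminal in every rule's right-hand side or depends on a non-nullable symbol.

{J, R}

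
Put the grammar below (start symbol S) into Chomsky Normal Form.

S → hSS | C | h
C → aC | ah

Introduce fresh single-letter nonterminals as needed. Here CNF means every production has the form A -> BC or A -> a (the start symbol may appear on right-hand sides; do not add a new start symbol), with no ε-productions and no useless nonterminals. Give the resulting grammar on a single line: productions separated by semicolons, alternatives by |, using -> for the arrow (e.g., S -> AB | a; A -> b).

No ε-productions.
After unit-elimination: S -> h | aC | ah | hSS; C -> aC | ah.
TERM: introduce A -> a, B -> h and substitute in every rule of length ≥2.
BIN: S -> BSS becomes S -> BD, D -> SS.

S -> h | AB | AC | BD; A -> a; B -> h; C -> AB | AC; D -> SS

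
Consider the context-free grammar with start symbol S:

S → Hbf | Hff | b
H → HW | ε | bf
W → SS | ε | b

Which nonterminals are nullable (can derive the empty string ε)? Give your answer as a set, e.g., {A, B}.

{H, W}

Directly nullable (have an ε-rule): {H, W}.
Not nullable: S — each has a terminal in every rule's right-hand side or depends on a non-nullable symbol.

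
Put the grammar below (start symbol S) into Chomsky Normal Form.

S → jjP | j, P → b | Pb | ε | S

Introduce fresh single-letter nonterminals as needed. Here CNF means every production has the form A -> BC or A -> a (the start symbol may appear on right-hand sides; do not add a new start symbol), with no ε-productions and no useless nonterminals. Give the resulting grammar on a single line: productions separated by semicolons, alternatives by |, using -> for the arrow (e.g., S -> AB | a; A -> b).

Nullable: {P}; after ε-elimination: S -> j | jj | jjP; P -> S | b | Pb.
After unit-elimination: S -> j | jj | jjP; P -> b | j | Pb | jj | jjP.
TERM: introduce A -> b, B -> j and substitute in every rule of length ≥2.
BIN: P -> BBP becomes P -> BC, C -> BP; S -> BBP becomes S -> BD, D -> BP.

S -> j | BB | BD; A -> b; B -> j; C -> BP; D -> BP; P -> b | j | BB | BC | PA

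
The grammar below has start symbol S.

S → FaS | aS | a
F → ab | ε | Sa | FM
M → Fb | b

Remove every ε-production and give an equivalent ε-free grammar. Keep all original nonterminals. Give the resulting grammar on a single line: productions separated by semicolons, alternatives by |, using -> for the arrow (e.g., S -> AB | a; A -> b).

Nullable set: {F}.
S -> FaS: F nullable, giving FaS | aS.
Drop F -> ε.
F -> FM: F nullable, giving FM | M.
M -> Fb: F nullable, giving Fb | b.
Unchanged (no nullable symbols): S -> a; S -> aS; F -> Sa; F -> ab; M -> b.

S -> a | aS | FaS; F -> M | FM | Sa | ab; M -> b | Fb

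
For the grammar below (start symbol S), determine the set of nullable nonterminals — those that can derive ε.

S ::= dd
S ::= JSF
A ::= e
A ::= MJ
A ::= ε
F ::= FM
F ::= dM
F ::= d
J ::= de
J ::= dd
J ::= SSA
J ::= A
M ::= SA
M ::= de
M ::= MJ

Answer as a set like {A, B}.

{A, J}

Directly nullable (have an ε-rule): {A}.
J is nullable via J -> A (every symbol on the right is already known nullable).
Not nullable: F, M, S — each has a terminal in every rule's right-hand side or depends on a non-nullable symbol.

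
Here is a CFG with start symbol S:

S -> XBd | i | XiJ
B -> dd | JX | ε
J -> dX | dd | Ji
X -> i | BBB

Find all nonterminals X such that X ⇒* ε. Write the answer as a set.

{B, X}

Directly nullable (have an ε-rule): {B}.
X is nullable via X -> BBB (every symbol on the right is already known nullable).
Not nullable: J, S — each has a terminal in every rule's right-hand side or depends on a non-nullable symbol.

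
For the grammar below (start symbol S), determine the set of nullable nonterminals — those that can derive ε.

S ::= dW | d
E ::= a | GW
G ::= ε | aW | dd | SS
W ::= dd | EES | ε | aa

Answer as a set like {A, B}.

{E, G, W}

Directly nullable (have an ε-rule): {G, W}.
E is nullable via E -> GW (every symbol on the right is already known nullable).
Not nullable: S — each has a terminal in every rule's right-hand side or depends on a non-nullable symbol.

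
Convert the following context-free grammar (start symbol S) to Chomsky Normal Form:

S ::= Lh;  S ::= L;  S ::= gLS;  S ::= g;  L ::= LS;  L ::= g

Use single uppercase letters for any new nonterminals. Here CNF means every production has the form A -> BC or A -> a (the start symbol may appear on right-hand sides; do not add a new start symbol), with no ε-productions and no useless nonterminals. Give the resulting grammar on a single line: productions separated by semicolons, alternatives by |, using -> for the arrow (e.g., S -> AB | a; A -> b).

No ε-productions.
After unit-elimination: S -> g | LS | Lh | gLS; L -> g | LS.
TERM: introduce B -> g, A -> h and substitute in every rule of length ≥2.
BIN: S -> BLS becomes S -> BC, C -> LS.

S -> g | BC | LA | LS; A -> h; B -> g; C -> LS; L -> g | LS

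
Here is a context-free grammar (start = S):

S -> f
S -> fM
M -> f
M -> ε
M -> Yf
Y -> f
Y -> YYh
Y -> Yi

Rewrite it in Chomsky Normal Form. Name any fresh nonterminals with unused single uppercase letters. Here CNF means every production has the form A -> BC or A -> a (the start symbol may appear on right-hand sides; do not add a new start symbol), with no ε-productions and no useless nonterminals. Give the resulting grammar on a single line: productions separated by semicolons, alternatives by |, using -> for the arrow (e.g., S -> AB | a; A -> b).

S -> f | AM; A -> f; B -> h; C -> i; D -> YB; M -> f | YA; Y -> f | YC | YD

Nullable: {M}; after ε-elimination: S -> f | fM; M -> f | Yf; Y -> f | Yi | YYh.
No unit productions to eliminate.
TERM: introduce A -> f, B -> h, C -> i and substitute in every rule of length ≥2.
BIN: Y -> YYB becomes Y -> YD, D -> YB.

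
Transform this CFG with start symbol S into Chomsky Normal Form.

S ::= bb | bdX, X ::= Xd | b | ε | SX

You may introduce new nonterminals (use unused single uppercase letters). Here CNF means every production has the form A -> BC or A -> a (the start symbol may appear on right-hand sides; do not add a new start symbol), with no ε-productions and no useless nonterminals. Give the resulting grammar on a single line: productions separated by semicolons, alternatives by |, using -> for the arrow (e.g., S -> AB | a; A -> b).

S -> AA | AB | AC; A -> b; B -> d; C -> BX; D -> BX; X -> b | d | AA | AB | AD | SX | XB

Nullable: {X}; after ε-elimination: S -> bb | bd | bdX; X -> S | b | d | SX | Xd.
After unit-elimination: S -> bb | bd | bdX; X -> b | d | SX | Xd | bb | bd | bdX.
TERM: introduce A -> b, B -> d and substitute in every rule of length ≥2.
BIN: S -> ABX becomes S -> AC, C -> BX; X -> ABX becomes X -> AD, D -> BX.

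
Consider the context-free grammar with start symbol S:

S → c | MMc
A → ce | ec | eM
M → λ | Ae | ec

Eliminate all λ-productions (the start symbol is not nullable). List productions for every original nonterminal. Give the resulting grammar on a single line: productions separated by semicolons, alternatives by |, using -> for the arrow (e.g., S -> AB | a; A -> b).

Nullable set: {M}.
S -> MMc: M, M nullable, giving MMc | Mc | c.
A -> eM: M nullable, giving e | eM.
Drop M -> λ.
Unchanged (no nullable symbols): S -> c; A -> ce; A -> ec; M -> Ae; M -> ec.

S -> c | Mc | MMc; A -> e | ce | eM | ec; M -> Ae | ec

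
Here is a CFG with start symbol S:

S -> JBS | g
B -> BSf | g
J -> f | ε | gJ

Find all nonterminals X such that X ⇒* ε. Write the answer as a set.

Directly nullable (have an ε-rule): {J}.
Not nullable: B, S — each has a terminal in every rule's right-hand side or depends on a non-nullable symbol.

{J}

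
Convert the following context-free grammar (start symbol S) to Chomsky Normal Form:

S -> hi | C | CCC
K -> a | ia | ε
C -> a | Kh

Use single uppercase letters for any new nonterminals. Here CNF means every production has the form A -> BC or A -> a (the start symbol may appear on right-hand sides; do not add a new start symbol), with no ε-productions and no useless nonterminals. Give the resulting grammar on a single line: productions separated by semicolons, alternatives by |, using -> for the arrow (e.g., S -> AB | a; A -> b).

S -> a | h | AB | CE | KA; A -> h; B -> i; C -> a | h | KA; D -> a; E -> CC; K -> a | BD

Nullable: {K}; after ε-elimination: S -> C | hi | CCC; C -> a | h | Kh; K -> a | ia.
After unit-elimination: S -> a | h | Kh | hi | CCC; C -> a | h | Kh; K -> a | ia.
TERM: introduce D -> a, A -> h, B -> i and substitute in every rule of length ≥2.
BIN: S -> CCC becomes S -> CE, E -> CC.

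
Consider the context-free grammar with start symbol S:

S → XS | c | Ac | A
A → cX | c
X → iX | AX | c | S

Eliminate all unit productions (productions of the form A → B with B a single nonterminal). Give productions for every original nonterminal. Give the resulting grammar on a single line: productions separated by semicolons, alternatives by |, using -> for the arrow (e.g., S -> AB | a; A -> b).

Unit productions: S->A, X->S.
Unit pairs (A ⇒* B via units): (S,A), (X,A), (X,S).
S: inherits non-unit rules of {A, S} → Ac | XS | c | cX.
A: inherits non-unit rules of {A} → c | cX.
X: inherits non-unit rules of {A, S, X} → AX | Ac | XS | c | cX | iX.

S -> c | Ac | XS | cX; A -> c | cX; X -> c | AX | Ac | XS | cX | iX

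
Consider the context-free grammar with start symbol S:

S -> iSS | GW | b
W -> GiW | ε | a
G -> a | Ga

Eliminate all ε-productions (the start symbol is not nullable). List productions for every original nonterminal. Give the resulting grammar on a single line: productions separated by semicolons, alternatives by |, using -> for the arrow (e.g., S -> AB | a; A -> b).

Nullable set: {W}.
S -> GW: W nullable, giving G | GW.
Drop W -> ε.
W -> GiW: W nullable, giving Gi | GiW.
Unchanged (no nullable symbols): S -> b; S -> iSS; G -> Ga; G -> a; W -> a.

S -> G | b | GW | iSS; G -> a | Ga; W -> a | Gi | GiW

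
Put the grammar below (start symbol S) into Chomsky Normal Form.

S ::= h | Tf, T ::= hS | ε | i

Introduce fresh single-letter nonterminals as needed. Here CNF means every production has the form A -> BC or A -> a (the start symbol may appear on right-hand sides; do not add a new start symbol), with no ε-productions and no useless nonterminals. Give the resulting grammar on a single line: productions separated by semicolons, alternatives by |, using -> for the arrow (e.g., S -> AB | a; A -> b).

Nullable: {T}; after ε-elimination: S -> f | h | Tf; T -> i | hS.
No unit productions to eliminate.
TERM: introduce A -> f, B -> h and substitute in every rule of length ≥2.

S -> f | h | TA; A -> f; B -> h; T -> i | BS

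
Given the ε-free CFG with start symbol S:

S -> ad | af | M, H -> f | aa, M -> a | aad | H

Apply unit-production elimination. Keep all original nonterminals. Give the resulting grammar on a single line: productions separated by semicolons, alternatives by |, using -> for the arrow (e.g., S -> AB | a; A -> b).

S -> a | f | aa | ad | af | aad; H -> f | aa; M -> a | f | aa | aad

Unit productions: M->H, S->M.
Unit pairs (A ⇒* B via units): (M,H), (S,H), (S,M).
S: inherits non-unit rules of {H, M, S} → a | aa | aad | ad | af | f.
H: inherits non-unit rules of {H} → aa | f.
M: inherits non-unit rules of {H, M} → a | aa | aad | f.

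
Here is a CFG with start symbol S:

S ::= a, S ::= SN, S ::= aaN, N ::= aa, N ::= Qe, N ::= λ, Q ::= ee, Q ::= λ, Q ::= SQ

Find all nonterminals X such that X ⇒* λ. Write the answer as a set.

{N, Q}

Directly nullable (have an ε-rule): {N, Q}.
Not nullable: S — each has a terminal in every rule's right-hand side or depends on a non-nullable symbol.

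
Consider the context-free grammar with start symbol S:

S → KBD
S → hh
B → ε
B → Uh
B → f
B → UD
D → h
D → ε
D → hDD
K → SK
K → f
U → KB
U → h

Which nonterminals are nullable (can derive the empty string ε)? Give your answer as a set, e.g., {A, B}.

{B, D}

Directly nullable (have an ε-rule): {B, D}.
Not nullable: K, S, U — each has a terminal in every rule's right-hand side or depends on a non-nullable symbol.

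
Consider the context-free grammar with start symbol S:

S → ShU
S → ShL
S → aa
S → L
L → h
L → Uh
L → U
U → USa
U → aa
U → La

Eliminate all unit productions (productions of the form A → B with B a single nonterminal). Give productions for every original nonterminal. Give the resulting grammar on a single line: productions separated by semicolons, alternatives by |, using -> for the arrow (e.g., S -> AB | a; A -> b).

S -> h | La | Uh | aa | ShL | ShU | USa; L -> h | La | Uh | aa | USa; U -> La | aa | USa

Unit productions: L->U, S->L.
Unit pairs (A ⇒* B via units): (L,U), (S,L), (S,U).
S: inherits non-unit rules of {L, S, U} → La | ShL | ShU | USa | Uh | aa | h.
L: inherits non-unit rules of {L, U} → La | USa | Uh | aa | h.
U: inherits non-unit rules of {U} → La | USa | aa.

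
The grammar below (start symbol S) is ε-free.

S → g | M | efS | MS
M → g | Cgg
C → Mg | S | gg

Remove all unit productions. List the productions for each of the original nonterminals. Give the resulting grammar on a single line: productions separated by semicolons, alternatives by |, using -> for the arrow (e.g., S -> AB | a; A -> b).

Unit productions: C->S, S->M.
Unit pairs (A ⇒* B via units): (C,M), (C,S), (S,M).
S: inherits non-unit rules of {M, S} → Cgg | MS | efS | g.
C: inherits non-unit rules of {C, M, S} → Cgg | MS | Mg | efS | g | gg.
M: inherits non-unit rules of {M} → Cgg | g.

S -> g | MS | Cgg | efS; C -> g | MS | Mg | gg | Cgg | efS; M -> g | Cgg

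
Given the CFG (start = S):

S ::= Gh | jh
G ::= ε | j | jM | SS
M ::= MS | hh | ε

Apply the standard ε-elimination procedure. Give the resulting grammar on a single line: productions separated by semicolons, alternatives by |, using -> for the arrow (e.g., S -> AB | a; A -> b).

S -> h | Gh | jh; G -> j | SS | jM; M -> S | MS | hh

Nullable set: {G, M}.
S -> Gh: G nullable, giving Gh | h.
Drop G -> ε.
G -> jM: M nullable, giving j | jM.
Drop M -> ε.
M -> MS: M nullable, giving MS | S.
Unchanged (no nullable symbols): S -> jh; G -> SS; G -> j; M -> hh.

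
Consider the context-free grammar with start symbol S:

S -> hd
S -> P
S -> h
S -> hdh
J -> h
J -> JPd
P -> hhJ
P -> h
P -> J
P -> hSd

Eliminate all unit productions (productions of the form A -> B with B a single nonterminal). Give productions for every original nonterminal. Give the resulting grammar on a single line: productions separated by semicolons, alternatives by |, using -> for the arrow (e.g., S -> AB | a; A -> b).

S -> h | hd | JPd | hSd | hdh | hhJ; J -> h | JPd; P -> h | JPd | hSd | hhJ

Unit productions: P->J, S->P.
Unit pairs (A ⇒* B via units): (P,J), (S,J), (S,P).
S: inherits non-unit rules of {J, P, S} → JPd | h | hSd | hd | hdh | hhJ.
J: inherits non-unit rules of {J} → JPd | h.
P: inherits non-unit rules of {J, P} → JPd | h | hSd | hhJ.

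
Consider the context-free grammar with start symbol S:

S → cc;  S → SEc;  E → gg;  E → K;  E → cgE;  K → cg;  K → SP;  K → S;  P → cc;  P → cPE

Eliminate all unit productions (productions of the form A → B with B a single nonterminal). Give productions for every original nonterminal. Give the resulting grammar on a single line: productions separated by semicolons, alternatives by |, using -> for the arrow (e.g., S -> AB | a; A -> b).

Unit productions: E->K, K->S.
Unit pairs (A ⇒* B via units): (E,K), (E,S), (K,S).
S: inherits non-unit rules of {S} → SEc | cc.
E: inherits non-unit rules of {E, K, S} → SEc | SP | cc | cg | cgE | gg.
K: inherits non-unit rules of {K, S} → SEc | SP | cc | cg.
P: inherits non-unit rules of {P} → cPE | cc.

S -> cc | SEc; E -> SP | cc | cg | gg | SEc | cgE; K -> SP | cc | cg | SEc; P -> cc | cPE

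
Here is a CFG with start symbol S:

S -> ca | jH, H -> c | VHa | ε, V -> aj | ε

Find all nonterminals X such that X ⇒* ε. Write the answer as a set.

Directly nullable (have an ε-rule): {H, V}.
Not nullable: S — each has a terminal in every rule's right-hand side or depends on a non-nullable symbol.

{H, V}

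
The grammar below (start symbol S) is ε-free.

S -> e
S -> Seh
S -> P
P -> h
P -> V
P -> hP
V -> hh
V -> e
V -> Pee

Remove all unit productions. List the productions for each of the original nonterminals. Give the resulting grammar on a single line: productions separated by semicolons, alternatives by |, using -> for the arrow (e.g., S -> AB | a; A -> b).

S -> e | h | hP | hh | Pee | Seh; P -> e | h | hP | hh | Pee; V -> e | hh | Pee

Unit productions: P->V, S->P.
Unit pairs (A ⇒* B via units): (P,V), (S,P), (S,V).
S: inherits non-unit rules of {P, S, V} → Pee | Seh | e | h | hP | hh.
P: inherits non-unit rules of {P, V} → Pee | e | h | hP | hh.
V: inherits non-unit rules of {V} → Pee | e | hh.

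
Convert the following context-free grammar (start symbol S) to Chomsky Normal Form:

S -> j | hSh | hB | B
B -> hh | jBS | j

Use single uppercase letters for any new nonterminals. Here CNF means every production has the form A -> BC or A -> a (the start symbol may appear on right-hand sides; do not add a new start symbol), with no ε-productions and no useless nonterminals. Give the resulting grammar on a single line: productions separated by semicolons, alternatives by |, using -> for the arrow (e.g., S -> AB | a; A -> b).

No ε-productions.
After unit-elimination: S -> j | hB | hh | hSh | jBS; B -> j | hh | jBS.
TERM: introduce A -> h, C -> j and substitute in every rule of length ≥2.
BIN: B -> CBS becomes B -> CD, D -> BS; S -> ASA becomes S -> AE, E -> SA; S -> CBS becomes S -> CF, F -> BS.

S -> j | AA | AB | AE | CF; A -> h; B -> j | AA | CD; C -> j; D -> BS; E -> SA; F -> BS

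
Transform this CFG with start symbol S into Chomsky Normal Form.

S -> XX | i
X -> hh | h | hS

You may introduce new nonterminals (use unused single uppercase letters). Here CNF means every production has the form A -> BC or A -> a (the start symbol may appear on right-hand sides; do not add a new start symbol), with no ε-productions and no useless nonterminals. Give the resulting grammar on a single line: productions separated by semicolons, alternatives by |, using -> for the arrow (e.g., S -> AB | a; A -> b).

No ε-productions.
No unit productions to eliminate.
TERM: introduce A -> h and substitute in every rule of length ≥2.

S -> i | XX; A -> h; X -> h | AA | AS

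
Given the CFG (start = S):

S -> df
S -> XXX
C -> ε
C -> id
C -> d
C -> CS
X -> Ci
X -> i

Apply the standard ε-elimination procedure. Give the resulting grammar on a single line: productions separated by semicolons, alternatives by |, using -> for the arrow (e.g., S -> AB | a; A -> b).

S -> df | XXX; C -> S | d | CS | id; X -> i | Ci

Nullable set: {C}.
Drop C -> ε.
C -> CS: C nullable, giving CS | S.
X -> Ci: C nullable, giving Ci | i.
Unchanged (no nullable symbols): S -> XXX; S -> df; C -> d; C -> id; X -> i.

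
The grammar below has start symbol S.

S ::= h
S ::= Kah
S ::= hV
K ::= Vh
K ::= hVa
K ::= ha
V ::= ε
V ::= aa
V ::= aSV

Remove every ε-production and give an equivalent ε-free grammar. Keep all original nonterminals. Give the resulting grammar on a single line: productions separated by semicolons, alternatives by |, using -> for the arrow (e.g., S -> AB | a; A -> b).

Nullable set: {V}.
S -> hV: V nullable, giving h | hV.
K -> Vh: V nullable, giving Vh | h.
K -> hVa: V nullable, giving hVa | ha.
Drop V -> ε.
V -> aSV: V nullable, giving aS | aSV.
Unchanged (no nullable symbols): S -> Kah; S -> h; K -> ha; V -> aa.

S -> h | hV | Kah; K -> h | Vh | ha | hVa; V -> aS | aa | aSV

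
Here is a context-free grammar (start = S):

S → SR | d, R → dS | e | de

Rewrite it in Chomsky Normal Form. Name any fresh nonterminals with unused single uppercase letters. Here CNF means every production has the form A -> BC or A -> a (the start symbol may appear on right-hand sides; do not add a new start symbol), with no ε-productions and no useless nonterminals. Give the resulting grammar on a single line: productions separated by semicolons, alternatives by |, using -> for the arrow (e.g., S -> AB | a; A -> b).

S -> d | SR; A -> d; B -> e; R -> e | AB | AS

No ε-productions.
No unit productions to eliminate.
TERM: introduce A -> d, B -> e and substitute in every rule of length ≥2.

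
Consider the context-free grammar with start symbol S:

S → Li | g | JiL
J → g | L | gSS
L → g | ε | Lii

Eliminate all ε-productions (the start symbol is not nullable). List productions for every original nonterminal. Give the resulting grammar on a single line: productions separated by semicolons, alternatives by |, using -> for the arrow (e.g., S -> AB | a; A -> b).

Nullable set: {J, L}.
S -> JiL: J, L nullable, giving Ji | JiL | i | iL.
S -> Li: L nullable, giving Li | i.
J -> L: L nullable, giving L.
Drop L -> ε.
L -> Lii: L nullable, giving Lii | ii.
Unchanged (no nullable symbols): S -> g; J -> g; J -> gSS; L -> g.

S -> g | i | Ji | Li | iL | JiL; J -> L | g | gSS; L -> g | ii | Lii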